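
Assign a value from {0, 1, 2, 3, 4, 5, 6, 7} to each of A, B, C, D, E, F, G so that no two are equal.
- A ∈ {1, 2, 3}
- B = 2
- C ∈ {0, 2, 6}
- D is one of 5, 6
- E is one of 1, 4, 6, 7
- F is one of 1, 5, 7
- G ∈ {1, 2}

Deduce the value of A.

B's domain is down to {2}, so B = 2. So A, C, G can't be 2.
G's domain is down to {1}, so G = 1. So A, E, F can't be 1.
So A = 3.

3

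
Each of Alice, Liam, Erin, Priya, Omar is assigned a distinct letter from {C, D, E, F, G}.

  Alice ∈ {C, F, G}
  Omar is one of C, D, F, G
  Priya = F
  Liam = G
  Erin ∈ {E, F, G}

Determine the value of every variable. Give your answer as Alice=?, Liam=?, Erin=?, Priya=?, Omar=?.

Liam's domain is down to {G}, so Liam = G. Eliminate G elsewhere: Alice, Erin, Omar.
That leaves Priya = F. Strike F from Alice, Erin, Omar.
That leaves Alice = C. Remove C from Omar.
Erin has just one choice, so Erin = E.
Omar's domain is down to {D}, so Omar = D.

Alice=C, Liam=G, Erin=E, Priya=F, Omar=D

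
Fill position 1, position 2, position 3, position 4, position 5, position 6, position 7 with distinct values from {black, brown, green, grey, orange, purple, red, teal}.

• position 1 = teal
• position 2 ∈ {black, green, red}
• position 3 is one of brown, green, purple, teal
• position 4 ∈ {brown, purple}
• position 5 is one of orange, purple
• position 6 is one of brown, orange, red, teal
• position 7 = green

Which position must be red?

position 6

position 1's domain is down to {teal}, so position 1 = teal. So position 3, position 6 can't be teal.
position 7's domain is down to {green}, so position 7 = green. Eliminate green elsewhere: position 2, position 3.
The 5 still-open variables draw from only 5 values {black, brown, orange, purple, red}, so each is used; only position 2 can be black, hence position 2 = black.
The 4 still-open variables draw from only 4 values {brown, orange, purple, red}, so each is used; only position 6 can be red, hence position 6 = red.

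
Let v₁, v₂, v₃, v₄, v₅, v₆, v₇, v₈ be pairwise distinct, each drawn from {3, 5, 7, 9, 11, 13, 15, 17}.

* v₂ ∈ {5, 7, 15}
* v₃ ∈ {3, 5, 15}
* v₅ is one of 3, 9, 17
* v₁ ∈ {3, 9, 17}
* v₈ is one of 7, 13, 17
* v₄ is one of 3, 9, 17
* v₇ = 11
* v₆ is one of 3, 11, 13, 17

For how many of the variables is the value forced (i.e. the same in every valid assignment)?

v₇ has just one choice, so v₇ = 11. So v₆ can't be 11.
The 3 variables v₁, v₄, v₅ are confined to {3, 9, 17}, which locks those values in; drop them from v₃, v₆, v₈.
v₆ has just one choice, so v₆ = 13. Eliminate 13 elsewhere: v₈.
v₈ must be 7 (only option left). Strike 7 from v₂.
Determined: v₆=13, v₇=11, v₈=7. The other variables each still have more than one consistent value. That makes 3.

3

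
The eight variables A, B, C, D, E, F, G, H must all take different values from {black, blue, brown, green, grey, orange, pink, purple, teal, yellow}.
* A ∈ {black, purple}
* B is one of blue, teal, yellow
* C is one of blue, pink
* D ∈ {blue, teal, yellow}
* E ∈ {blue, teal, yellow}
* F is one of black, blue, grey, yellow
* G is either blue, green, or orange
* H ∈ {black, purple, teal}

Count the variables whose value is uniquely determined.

2

The 3 variables B, D, E are confined to {blue, teal, yellow}, which locks those values in; drop them from C, F, G, H.
C must be pink (only option left).
The 2 variables A and H are confined to {black, purple}, which locks those values in; drop them from F.
F's domain is down to {grey}, so F = grey.
Determined: C=pink, F=grey. The other variables each still have more than one consistent value. That makes 2.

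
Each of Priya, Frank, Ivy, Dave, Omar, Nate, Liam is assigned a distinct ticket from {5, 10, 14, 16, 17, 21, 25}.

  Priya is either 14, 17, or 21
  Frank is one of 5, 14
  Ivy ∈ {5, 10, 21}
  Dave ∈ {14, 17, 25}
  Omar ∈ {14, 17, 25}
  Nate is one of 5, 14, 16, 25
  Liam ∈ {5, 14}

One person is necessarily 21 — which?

Among the 7 variables, 10 fits only Ivy (and all 7 values in {5, 10, 14, 16, 17, 21, 25} must be used), so Ivy = 10.
Among the 6 still-open variables, 16 fits only Nate (and all 6 values in {5, 14, 16, 17, 21, 25} must be used), so Nate = 16.
The 5 still-open variables draw from only 5 values {5, 14, 17, 21, 25}, so each is used; only Priya can be 21, hence Priya = 21.

Priya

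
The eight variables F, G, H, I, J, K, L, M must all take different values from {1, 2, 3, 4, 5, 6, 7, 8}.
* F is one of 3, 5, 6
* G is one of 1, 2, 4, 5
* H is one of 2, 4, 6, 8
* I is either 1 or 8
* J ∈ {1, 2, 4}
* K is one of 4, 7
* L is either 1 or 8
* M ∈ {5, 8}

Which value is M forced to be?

Among the 8 variables, 3 fits only F (and all 8 values in {1, 2, 3, 4, 5, 6, 7, 8} must be used), so F = 3.
The 7 still-open variables draw from only 7 values {1, 2, 4, 5, 6, 7, 8}, so each is used; only H can be 6, hence H = 6.
The 6 still-open variables draw from only 6 values {1, 2, 4, 5, 7, 8}, so each is used; only K can be 7, hence K = 7.
The 2 variables I and L are confined to {1, 8}, which locks those values in; drop them from G, J, M.
So M = 5.

5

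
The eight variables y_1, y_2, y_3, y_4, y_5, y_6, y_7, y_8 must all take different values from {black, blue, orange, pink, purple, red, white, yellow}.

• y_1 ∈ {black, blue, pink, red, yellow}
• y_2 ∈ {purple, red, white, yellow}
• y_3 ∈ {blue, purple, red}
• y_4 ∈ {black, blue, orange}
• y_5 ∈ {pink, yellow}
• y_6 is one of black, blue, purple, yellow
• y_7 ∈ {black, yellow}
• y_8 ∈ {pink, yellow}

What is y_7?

black

The 8 variables draw from only 8 values {black, blue, orange, pink, purple, red, white, yellow}, so each is used; only y_4 can be orange, hence y_4 = orange.
The 7 still-open variables draw from only 7 values {black, blue, pink, purple, red, white, yellow}, so each is used; only y_2 can be white, hence y_2 = white.
y_5 and y_8 between them cover only {pink, yellow} — a naked pair. Remove those values from y_1, y_6, y_7.
So y_7 = black.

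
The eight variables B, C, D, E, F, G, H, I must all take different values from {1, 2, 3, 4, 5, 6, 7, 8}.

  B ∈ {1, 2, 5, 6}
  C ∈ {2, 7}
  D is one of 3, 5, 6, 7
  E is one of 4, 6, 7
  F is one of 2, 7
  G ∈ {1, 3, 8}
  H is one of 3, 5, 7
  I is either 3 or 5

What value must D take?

The 8 variables together cover exactly {1, 2, 3, 4, 5, 6, 7, 8} — 8 values for 8 variables — and 4 appears only in E's list, so E = 4.
The 7 still-open variables together cover exactly {1, 2, 3, 5, 6, 7, 8} — 7 values for 7 variables — and 8 appears only in G's list, so G = 8.
The 6 still-open variables together cover exactly {1, 2, 3, 5, 6, 7} — 6 values for 6 variables — and 1 appears only in B's list, so B = 1.
Among the 5 still-open variables, 6 fits only D (and all 5 values in {2, 3, 5, 6, 7} must be used), so D = 6.

6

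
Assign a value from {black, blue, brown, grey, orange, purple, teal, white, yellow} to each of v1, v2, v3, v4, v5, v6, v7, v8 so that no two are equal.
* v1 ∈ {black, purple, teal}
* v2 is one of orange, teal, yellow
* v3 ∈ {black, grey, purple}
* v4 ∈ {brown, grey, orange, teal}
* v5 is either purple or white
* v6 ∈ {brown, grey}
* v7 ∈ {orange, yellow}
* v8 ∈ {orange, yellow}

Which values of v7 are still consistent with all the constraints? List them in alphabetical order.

orange, yellow

The 8 variables together cover exactly {black, brown, grey, orange, purple, teal, white, yellow} — 8 values for 8 variables — and white appears only in v5's list, so v5 = white.
v7 and v8 share exactly the 2 values {orange, yellow}; by pigeonhole those values go to them, so strike orange, yellow from v2, v4.
v2 must be teal (only option left). Eliminate teal elsewhere: v1, v4.
The 2 variables v4 and v6 are confined to {brown, grey}, which locks those values in; drop them from v3.
No further eliminations apply; v7 can still be any of orange, yellow.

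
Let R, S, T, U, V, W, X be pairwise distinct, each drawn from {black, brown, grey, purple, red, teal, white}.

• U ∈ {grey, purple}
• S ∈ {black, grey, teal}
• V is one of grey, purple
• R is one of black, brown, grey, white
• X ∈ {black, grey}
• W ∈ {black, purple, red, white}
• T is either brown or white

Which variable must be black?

The 7 variables draw from only 7 values {black, brown, grey, purple, red, teal, white}, so each is used; only W can be red, hence W = red.
The 6 still-open variables together cover exactly {black, brown, grey, purple, teal, white} — 6 values for 6 variables — and teal appears only in S's list, so S = teal.
U and V share exactly the 2 values {grey, purple}; by pigeonhole those values go to them, so strike grey, purple from R, X.
So black goes to X.

X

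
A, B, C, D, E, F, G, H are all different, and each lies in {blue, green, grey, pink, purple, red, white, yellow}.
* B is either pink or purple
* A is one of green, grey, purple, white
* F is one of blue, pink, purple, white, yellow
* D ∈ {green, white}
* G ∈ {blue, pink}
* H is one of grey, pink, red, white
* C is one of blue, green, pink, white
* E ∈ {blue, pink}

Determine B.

The 8 variables together cover exactly {blue, green, grey, pink, purple, red, white, yellow} — 8 values for 8 variables — and red appears only in H's list, so H = red.
The 7 still-open variables draw from only 7 values {blue, green, grey, pink, purple, white, yellow}, so each is used; only A can be grey, hence A = grey.
The 6 still-open variables together cover exactly {blue, green, pink, purple, white, yellow} — 6 values for 6 variables — and yellow appears only in F's list, so F = yellow.
The 5 still-open variables draw from only 5 values {blue, green, pink, purple, white}, so each is used; only B can be purple, hence B = purple.

purple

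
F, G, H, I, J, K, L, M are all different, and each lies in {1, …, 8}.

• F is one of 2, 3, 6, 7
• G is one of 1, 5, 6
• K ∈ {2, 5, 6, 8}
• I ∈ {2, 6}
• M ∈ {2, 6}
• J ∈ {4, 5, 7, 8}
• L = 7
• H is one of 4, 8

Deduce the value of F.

L must be 7 (only option left). Remove 7 from F, J.
The 7 still-open variables draw from only 7 values {1, 2, 3, 4, 5, 6, 8}, so each is used; only G can be 1, hence G = 1.
Among the 6 still-open variables, 3 fits only F (and all 6 values in {2, 3, 4, 5, 6, 8} must be used), so F = 3.

3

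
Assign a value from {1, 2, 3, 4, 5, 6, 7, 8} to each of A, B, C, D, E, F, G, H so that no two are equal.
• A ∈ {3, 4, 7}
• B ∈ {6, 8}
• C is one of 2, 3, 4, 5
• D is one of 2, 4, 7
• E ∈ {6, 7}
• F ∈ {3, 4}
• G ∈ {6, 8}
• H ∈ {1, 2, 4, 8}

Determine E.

7

The 8 variables together cover exactly {1, 2, 3, 4, 5, 6, 7, 8} — 8 values for 8 variables — and 1 appears only in H's list, so H = 1.
Among the 7 still-open variables, 5 fits only C (and all 7 values in {2, 3, 4, 5, 6, 7, 8} must be used), so C = 5.
The 6 still-open variables draw from only 6 values {2, 3, 4, 6, 7, 8}, so each is used; only D can be 2, hence D = 2.
The 2 variables B and G are confined to {6, 8}, which locks those values in; drop them from E.
So E = 7.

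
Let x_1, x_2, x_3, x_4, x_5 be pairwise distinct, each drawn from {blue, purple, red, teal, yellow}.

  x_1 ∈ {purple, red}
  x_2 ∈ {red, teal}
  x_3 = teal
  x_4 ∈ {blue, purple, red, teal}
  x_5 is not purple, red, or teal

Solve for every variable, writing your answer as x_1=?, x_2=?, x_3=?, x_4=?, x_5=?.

x_1=purple, x_2=red, x_3=teal, x_4=blue, x_5=yellow

x_3 must be teal (only option left). Eliminate teal elsewhere: x_2, x_4.
x_2 has just one choice, so x_2 = red. Eliminate red elsewhere: x_1, x_4.
x_1 must be purple (only option left). Eliminate purple elsewhere: x_4.
x_4's domain is down to {blue}, so x_4 = blue. So x_5 can't be blue.
x_5 must be yellow (only option left).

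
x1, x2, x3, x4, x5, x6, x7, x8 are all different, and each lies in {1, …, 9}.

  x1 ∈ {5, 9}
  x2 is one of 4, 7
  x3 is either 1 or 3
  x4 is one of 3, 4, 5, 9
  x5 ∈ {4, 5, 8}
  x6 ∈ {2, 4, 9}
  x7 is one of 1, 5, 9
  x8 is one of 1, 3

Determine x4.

The 8 variables together cover exactly {1, 2, 3, 4, 5, 7, 8, 9} — 8 values for 8 variables — and 2 appears only in x6's list, so x6 = 2.
The 7 still-open variables draw from only 7 values {1, 3, 4, 5, 7, 8, 9}, so each is used; only x2 can be 7, hence x2 = 7.
Among the 6 still-open variables, 8 fits only x5 (and all 6 values in {1, 3, 4, 5, 8, 9} must be used), so x5 = 8.
The 5 still-open variables together cover exactly {1, 3, 4, 5, 9} — 5 values for 5 variables — and 4 appears only in x4's list, so x4 = 4.

4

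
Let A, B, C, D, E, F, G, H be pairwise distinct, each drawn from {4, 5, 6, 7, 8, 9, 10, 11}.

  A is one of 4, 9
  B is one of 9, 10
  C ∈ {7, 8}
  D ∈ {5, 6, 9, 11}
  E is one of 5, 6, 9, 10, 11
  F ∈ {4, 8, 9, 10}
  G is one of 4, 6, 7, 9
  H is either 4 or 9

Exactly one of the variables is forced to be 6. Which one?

The 2 variables A and H are confined to {4, 9}, which locks those values in; drop them from B, D, E, F, G.
B must be 10 (only option left). So E, F can't be 10.
F must be 8 (only option left). So C can't be 8.
That leaves C = 7. So G can't be 7.
So 6 goes to G.

G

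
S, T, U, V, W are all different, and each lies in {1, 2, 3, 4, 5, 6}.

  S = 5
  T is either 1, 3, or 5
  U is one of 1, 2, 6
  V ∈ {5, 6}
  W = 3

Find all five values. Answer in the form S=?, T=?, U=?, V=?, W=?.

S must be 5 (only option left). So T, V can't be 5.
V has just one choice, so V = 6. So U can't be 6.
W must be 3 (only option left). Remove 3 from T.
T's domain is down to {1}, so T = 1. Strike 1 from U.
U's domain is down to {2}, so U = 2.

S=5, T=1, U=2, V=6, W=3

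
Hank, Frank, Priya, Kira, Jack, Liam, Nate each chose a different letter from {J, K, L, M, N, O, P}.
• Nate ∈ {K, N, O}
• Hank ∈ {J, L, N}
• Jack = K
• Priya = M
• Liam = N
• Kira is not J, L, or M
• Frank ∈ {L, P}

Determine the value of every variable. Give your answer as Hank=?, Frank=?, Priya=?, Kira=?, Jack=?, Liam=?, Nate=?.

Priya has just one choice, so Priya = M.
Jack must be K (only option left). So Kira, Nate can't be K.
Liam's domain is down to {N}, so Liam = N. So Hank, Kira, Nate can't be N.
Nate must be O (only option left). So Kira can't be O.
Kira must be P (only option left). Strike P from Frank.
That leaves Frank = L. So Hank can't be L.
Hank has just one choice, so Hank = J.

Hank=J, Frank=L, Priya=M, Kira=P, Jack=K, Liam=N, Nate=O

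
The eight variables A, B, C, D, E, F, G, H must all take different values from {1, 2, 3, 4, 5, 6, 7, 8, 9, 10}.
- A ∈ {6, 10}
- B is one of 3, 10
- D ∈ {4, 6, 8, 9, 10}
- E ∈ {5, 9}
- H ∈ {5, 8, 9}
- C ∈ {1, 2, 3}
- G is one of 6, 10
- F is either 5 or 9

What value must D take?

4

The 2 variables A and G are confined to {6, 10}, which locks those values in; drop them from B, D.
That leaves B = 3. Strike 3 from C.
The 2 variables E and F are confined to {5, 9}, which locks those values in; drop them from D, H.
H's domain is down to {8}, so H = 8. So D can't be 8.
So D = 4.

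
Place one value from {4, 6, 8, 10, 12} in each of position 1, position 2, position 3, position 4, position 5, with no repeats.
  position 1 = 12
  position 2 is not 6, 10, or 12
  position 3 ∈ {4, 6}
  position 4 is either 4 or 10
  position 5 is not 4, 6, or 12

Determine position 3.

position 1 has just one choice, so position 1 = 12.
The 4 still-open variables draw from only 4 values {4, 6, 8, 10}, so each is used; only position 3 can be 6, hence position 3 = 6.

6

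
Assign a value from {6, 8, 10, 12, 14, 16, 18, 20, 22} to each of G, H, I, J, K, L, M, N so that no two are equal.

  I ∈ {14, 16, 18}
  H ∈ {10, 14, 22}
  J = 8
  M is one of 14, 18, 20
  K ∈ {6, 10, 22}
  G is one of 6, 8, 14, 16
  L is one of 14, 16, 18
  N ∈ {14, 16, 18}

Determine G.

J has just one choice, so J = 8. Remove 8 from G.
Among the 7 still-open variables, 20 fits only M (and all 7 values in {6, 10, 14, 16, 18, 20, 22} must be used), so M = 20.
I, L, N share exactly the 3 values {14, 16, 18}; by pigeonhole those values go to them, so strike 14, 16, 18 from G, H.
So G = 6.

6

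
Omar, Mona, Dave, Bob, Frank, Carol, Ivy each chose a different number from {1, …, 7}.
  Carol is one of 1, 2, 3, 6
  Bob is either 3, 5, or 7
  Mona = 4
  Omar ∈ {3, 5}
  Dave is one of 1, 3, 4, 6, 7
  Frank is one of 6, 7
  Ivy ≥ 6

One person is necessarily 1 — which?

Dave

Mona has just one choice, so Mona = 4. So Dave can't be 4.
The 6 still-open variables together cover exactly {1, 2, 3, 5, 6, 7} — 6 values for 6 variables — and 2 appears only in Carol's list, so Carol = 2.
The 5 still-open variables together cover exactly {1, 3, 5, 6, 7} — 5 values for 5 variables — and 1 appears only in Dave's list, so Dave = 1.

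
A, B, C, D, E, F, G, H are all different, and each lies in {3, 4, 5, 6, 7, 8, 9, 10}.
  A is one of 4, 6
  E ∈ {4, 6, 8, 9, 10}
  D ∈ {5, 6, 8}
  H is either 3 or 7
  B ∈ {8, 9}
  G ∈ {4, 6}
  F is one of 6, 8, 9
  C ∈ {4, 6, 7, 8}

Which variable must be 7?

Among the 8 variables, 3 fits only H (and all 8 values in {3, 4, 5, 6, 7, 8, 9, 10} must be used), so H = 3.
The 7 still-open variables together cover exactly {4, 5, 6, 7, 8, 9, 10} — 7 values for 7 variables — and 5 appears only in D's list, so D = 5.
The 6 still-open variables draw from only 6 values {4, 6, 7, 8, 9, 10}, so each is used; only C can be 7, hence C = 7.

C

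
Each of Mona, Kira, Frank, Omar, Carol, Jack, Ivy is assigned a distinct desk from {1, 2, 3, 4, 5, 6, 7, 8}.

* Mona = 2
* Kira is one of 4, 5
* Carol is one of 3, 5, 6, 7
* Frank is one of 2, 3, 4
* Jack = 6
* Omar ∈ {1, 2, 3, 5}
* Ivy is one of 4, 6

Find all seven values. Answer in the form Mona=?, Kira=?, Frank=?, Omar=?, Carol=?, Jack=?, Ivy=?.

Mona must be 2 (only option left). Remove 2 from Frank, Omar.
That leaves Jack = 6. So Carol, Ivy can't be 6.
Ivy's domain is down to {4}, so Ivy = 4. Remove 4 from Kira, Frank.
Kira has just one choice, so Kira = 5. Eliminate 5 elsewhere: Omar, Carol.
Frank must be 3 (only option left). Strike 3 from Omar, Carol.
That leaves Omar = 1.
Carol must be 7 (only option left).

Mona=2, Kira=5, Frank=3, Omar=1, Carol=7, Jack=6, Ivy=4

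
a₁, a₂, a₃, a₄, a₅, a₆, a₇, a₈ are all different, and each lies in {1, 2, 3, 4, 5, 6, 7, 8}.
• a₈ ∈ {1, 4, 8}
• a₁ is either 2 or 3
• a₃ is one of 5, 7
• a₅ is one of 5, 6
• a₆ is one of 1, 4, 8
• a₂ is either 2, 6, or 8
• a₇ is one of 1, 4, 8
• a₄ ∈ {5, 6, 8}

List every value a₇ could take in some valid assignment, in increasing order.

Among the 8 variables, 3 fits only a₁ (and all 8 values in {1, 2, 3, 4, 5, 6, 7, 8} must be used), so a₁ = 3.
Among the 7 still-open variables, 2 fits only a₂ (and all 7 values in {1, 2, 4, 5, 6, 7, 8} must be used), so a₂ = 2.
Among the 6 still-open variables, 7 fits only a₃ (and all 6 values in {1, 4, 5, 6, 7, 8} must be used), so a₃ = 7.
The 3 variables a₆, a₇, a₈ are confined to {1, 4, 8}, which locks those values in; drop them from a₄.
No further eliminations apply; a₇ can still be any of 1, 4, 8.

1, 4, 8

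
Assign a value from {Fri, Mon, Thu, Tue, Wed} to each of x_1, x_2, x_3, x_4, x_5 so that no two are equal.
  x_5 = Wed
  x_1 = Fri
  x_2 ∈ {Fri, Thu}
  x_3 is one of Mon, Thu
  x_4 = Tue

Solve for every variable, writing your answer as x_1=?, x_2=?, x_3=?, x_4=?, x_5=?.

x_1=Fri, x_2=Thu, x_3=Mon, x_4=Tue, x_5=Wed

x_1's domain is down to {Fri}, so x_1 = Fri. Strike Fri from x_2.
That leaves x_2 = Thu. Remove Thu from x_3.
x_3 has just one choice, so x_3 = Mon.
x_4's domain is down to {Tue}, so x_4 = Tue.
x_5 has just one choice, so x_5 = Wed.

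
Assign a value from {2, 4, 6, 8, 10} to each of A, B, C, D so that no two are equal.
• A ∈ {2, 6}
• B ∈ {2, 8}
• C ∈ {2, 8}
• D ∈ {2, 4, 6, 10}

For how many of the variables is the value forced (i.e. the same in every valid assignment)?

1

B and C share exactly the 2 values {2, 8}; by pigeonhole those values go to them, so strike 2, 8 from A, D.
A has just one choice, so A = 6. Strike 6 from D.
Determined: A=6. The other variables each still have more than one consistent value. That makes 1.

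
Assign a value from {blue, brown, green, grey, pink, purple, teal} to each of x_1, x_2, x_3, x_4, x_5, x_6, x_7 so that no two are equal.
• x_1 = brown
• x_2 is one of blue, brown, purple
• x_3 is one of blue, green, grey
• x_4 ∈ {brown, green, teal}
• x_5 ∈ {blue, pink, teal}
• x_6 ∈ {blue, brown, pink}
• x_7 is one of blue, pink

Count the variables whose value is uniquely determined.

5

x_1's domain is down to {brown}, so x_1 = brown. Strike brown from x_2, x_4, x_6.
The 6 still-open variables draw from only 6 values {blue, green, grey, pink, purple, teal}, so each is used; only x_3 can be grey, hence x_3 = grey.
Among the 5 still-open variables, green fits only x_4 (and all 5 values in {blue, green, pink, purple, teal} must be used), so x_4 = green.
The 4 still-open variables together cover exactly {blue, pink, purple, teal} — 4 values for 4 variables — and purple appears only in x_2's list, so x_2 = purple.
The 3 still-open variables draw from only 3 values {blue, pink, teal}, so each is used; only x_5 can be teal, hence x_5 = teal.
Determined: x_1=brown, x_2=purple, x_3=grey, x_4=green, x_5=teal. The other variables each still have more than one consistent value. That makes 5.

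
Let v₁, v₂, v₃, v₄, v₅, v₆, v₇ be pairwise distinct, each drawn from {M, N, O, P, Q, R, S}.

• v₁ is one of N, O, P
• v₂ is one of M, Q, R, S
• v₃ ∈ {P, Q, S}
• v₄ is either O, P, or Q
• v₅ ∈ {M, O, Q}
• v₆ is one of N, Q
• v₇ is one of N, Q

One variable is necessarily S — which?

The 7 variables draw from only 7 values {M, N, O, P, Q, R, S}, so each is used; only v₂ can be R, hence v₂ = R.
The 6 still-open variables together cover exactly {M, N, O, P, Q, S} — 6 values for 6 variables — and M appears only in v₅'s list, so v₅ = M.
Among the 5 still-open variables, S fits only v₃ (and all 5 values in {N, O, P, Q, S} must be used), so v₃ = S.

v₃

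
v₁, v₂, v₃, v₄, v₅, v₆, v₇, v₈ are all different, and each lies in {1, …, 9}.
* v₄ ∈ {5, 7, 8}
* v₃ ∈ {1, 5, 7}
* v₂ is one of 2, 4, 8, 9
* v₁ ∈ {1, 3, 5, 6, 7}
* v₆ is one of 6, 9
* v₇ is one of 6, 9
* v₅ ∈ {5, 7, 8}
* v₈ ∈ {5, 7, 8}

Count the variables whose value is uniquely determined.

The 2 variables v₆ and v₇ are confined to {6, 9}, which locks those values in; drop them from v₁, v₂.
The 3 variables v₄, v₅, v₈ are confined to {5, 7, 8}, which locks those values in; drop them from v₁, v₂, v₃.
v₃ must be 1 (only option left). Strike 1 from v₁.
v₁ has just one choice, so v₁ = 3.
Determined: v₁=3, v₃=1. The other variables each still have more than one consistent value. That makes 2.

2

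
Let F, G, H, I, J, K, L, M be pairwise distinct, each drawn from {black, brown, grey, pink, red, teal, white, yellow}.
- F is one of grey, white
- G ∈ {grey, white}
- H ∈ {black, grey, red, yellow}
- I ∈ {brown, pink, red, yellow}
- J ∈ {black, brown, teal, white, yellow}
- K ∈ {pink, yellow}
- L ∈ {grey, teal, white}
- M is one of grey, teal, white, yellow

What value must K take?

pink

F and G between them cover only {grey, white} — a naked pair. Remove those values from H, J, L, M.
L's domain is down to {teal}, so L = teal. Remove teal from J, M.
M has just one choice, so M = yellow. Strike yellow from H, I, J, K.
So K = pink.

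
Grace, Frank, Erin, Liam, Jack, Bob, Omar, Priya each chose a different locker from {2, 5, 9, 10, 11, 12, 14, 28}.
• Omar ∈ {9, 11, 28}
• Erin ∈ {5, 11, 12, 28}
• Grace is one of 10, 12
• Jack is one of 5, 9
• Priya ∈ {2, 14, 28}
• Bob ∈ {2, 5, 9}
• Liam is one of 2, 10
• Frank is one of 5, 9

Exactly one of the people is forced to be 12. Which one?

Grace

Among the 8 variables, 14 fits only Priya (and all 8 values in {2, 5, 9, 10, 11, 12, 14, 28} must be used), so Priya = 14.
Frank and Jack share exactly the 2 values {5, 9}; by pigeonhole those values go to them, so strike 5, 9 from Erin, Bob, Omar.
Bob's domain is down to {2}, so Bob = 2. Strike 2 from Liam.
That leaves Liam = 10. Strike 10 from Grace.
So 12 goes to Grace.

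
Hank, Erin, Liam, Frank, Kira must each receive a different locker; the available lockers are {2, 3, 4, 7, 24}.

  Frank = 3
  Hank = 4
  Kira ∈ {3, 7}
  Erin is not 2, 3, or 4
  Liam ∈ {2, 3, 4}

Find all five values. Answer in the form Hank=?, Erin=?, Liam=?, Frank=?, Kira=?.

Hank has just one choice, so Hank = 4. Eliminate 4 elsewhere: Liam.
Frank has just one choice, so Frank = 3. Remove 3 from Liam, Kira.
Kira's domain is down to {7}, so Kira = 7. Remove 7 from Erin.
Erin has just one choice, so Erin = 24.
That leaves Liam = 2.

Hank=4, Erin=24, Liam=2, Frank=3, Kira=7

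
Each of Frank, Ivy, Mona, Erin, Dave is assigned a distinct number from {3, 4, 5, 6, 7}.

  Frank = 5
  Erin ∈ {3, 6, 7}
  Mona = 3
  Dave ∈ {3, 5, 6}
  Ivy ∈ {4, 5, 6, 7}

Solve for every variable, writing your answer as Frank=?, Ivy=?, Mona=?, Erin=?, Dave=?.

Frank's domain is down to {5}, so Frank = 5. So Ivy, Dave can't be 5.
Mona must be 3 (only option left). Remove 3 from Erin, Dave.
Dave must be 6 (only option left). Eliminate 6 elsewhere: Ivy, Erin.
That leaves Erin = 7. Remove 7 from Ivy.
That leaves Ivy = 4.

Frank=5, Ivy=4, Mona=3, Erin=7, Dave=6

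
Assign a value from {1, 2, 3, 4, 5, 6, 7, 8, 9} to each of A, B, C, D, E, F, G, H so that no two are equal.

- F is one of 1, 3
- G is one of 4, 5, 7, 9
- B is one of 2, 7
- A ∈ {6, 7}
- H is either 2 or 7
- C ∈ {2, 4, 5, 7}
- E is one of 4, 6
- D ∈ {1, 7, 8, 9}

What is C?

B and H between them cover only {2, 7} — a naked pair. Remove those values from A, C, D, G.
A has just one choice, so A = 6. So E can't be 6.
That leaves E = 4. Eliminate 4 elsewhere: C, G.
So C = 5.

5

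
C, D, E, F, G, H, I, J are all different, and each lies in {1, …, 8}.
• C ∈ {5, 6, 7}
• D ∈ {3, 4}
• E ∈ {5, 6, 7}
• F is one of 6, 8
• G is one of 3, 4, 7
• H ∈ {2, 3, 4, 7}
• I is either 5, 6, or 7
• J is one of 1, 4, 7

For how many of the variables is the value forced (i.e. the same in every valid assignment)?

The 8 variables together cover exactly {1, 2, 3, 4, 5, 6, 7, 8} — 8 values for 8 variables — and 1 appears only in J's list, so J = 1.
The 7 still-open variables together cover exactly {2, 3, 4, 5, 6, 7, 8} — 7 values for 7 variables — and 2 appears only in H's list, so H = 2.
Among the 6 still-open variables, 8 fits only F (and all 6 values in {3, 4, 5, 6, 7, 8} must be used), so F = 8.
The 3 variables C, E, I are confined to {5, 6, 7}, which locks those values in; drop them from G.
Determined: F=8, H=2, J=1. The other variables each still have more than one consistent value. That makes 3.

3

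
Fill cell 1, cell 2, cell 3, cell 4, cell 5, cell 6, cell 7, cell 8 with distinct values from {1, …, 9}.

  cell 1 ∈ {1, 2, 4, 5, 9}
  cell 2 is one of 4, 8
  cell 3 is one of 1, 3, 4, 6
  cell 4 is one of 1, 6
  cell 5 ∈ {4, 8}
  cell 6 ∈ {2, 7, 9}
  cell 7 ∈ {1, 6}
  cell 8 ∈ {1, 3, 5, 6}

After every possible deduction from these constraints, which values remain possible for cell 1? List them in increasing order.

cell 2 and cell 5 between them cover only {4, 8} — a naked pair. Remove those values from cell 1, cell 3.
cell 4 and cell 7 share exactly the 2 values {1, 6}; by pigeonhole those values go to them, so strike 1, 6 from cell 1, cell 3, cell 8.
cell 3 must be 3 (only option left). So cell 8 can't be 3.
cell 8's domain is down to {5}, so cell 8 = 5. Eliminate 5 elsewhere: cell 1.
No further eliminations apply; cell 1 can still be any of 2, 9.

2, 9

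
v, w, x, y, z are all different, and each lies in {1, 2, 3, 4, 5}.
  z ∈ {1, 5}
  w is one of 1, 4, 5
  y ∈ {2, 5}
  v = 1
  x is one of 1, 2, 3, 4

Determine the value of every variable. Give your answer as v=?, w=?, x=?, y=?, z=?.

v has just one choice, so v = 1. Strike 1 from w, x, z.
z has just one choice, so z = 5. So w, y can't be 5.
w has just one choice, so w = 4. Remove 4 from x.
y must be 2 (only option left). Eliminate 2 elsewhere: x.
x's domain is down to {3}, so x = 3.

v=1, w=4, x=3, y=2, z=5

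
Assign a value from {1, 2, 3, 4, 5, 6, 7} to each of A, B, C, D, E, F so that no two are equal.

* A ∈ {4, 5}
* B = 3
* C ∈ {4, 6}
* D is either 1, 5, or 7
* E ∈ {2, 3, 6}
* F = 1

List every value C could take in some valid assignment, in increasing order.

B's domain is down to {3}, so B = 3. Strike 3 from E.
F must be 1 (only option left). Eliminate 1 elsewhere: D.
No further eliminations apply; C can still be any of 4, 6.

4, 6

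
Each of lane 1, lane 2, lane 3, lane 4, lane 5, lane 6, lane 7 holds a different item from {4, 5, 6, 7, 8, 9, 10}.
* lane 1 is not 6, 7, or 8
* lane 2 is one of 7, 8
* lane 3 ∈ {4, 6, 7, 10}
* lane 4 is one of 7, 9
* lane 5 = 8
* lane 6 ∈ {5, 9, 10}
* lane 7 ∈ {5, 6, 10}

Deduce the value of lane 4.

9

lane 5's domain is down to {8}, so lane 5 = 8. Strike 8 from lane 2.
lane 2 must be 7 (only option left). Remove 7 from lane 3, lane 4.
So lane 4 = 9.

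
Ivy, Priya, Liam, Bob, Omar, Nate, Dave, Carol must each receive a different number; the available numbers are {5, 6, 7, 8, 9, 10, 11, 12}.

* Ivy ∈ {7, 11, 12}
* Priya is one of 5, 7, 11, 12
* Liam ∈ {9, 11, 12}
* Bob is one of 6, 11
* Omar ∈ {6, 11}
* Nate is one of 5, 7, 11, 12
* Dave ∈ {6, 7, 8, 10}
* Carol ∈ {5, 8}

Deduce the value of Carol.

The 8 variables draw from only 8 values {5, 6, 7, 8, 9, 10, 11, 12}, so each is used; only Liam can be 9, hence Liam = 9.
The 7 still-open variables draw from only 7 values {5, 6, 7, 8, 10, 11, 12}, so each is used; only Dave can be 10, hence Dave = 10.
The 6 still-open variables together cover exactly {5, 6, 7, 8, 11, 12} — 6 values for 6 variables — and 8 appears only in Carol's list, so Carol = 8.

8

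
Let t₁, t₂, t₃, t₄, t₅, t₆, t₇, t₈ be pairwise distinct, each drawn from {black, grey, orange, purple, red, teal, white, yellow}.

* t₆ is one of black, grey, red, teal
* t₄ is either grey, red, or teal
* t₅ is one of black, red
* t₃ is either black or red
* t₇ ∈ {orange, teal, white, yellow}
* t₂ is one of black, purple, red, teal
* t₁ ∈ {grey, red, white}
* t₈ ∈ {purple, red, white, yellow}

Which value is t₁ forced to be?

The 8 variables draw from only 8 values {black, grey, orange, purple, red, teal, white, yellow}, so each is used; only t₇ can be orange, hence t₇ = orange.
Among the 7 still-open variables, yellow fits only t₈ (and all 7 values in {black, grey, purple, red, teal, white, yellow} must be used), so t₈ = yellow.
The 6 still-open variables together cover exactly {black, grey, purple, red, teal, white} — 6 values for 6 variables — and purple appears only in t₂'s list, so t₂ = purple.
The 5 still-open variables draw from only 5 values {black, grey, red, teal, white}, so each is used; only t₁ can be white, hence t₁ = white.

white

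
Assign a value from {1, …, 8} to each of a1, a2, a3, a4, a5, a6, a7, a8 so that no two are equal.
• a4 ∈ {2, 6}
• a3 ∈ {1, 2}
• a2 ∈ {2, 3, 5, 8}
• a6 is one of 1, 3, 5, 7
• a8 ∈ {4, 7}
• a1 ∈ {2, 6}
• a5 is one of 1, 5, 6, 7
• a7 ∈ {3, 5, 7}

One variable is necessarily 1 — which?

a3

Among the 8 variables, 4 fits only a8 (and all 8 values in {1, 2, 3, 4, 5, 6, 7, 8} must be used), so a8 = 4.
The 7 still-open variables draw from only 7 values {1, 2, 3, 5, 6, 7, 8}, so each is used; only a2 can be 8, hence a2 = 8.
a1 and a4 between them cover only {2, 6} — a naked pair. Remove those values from a3, a5.
So 1 goes to a3.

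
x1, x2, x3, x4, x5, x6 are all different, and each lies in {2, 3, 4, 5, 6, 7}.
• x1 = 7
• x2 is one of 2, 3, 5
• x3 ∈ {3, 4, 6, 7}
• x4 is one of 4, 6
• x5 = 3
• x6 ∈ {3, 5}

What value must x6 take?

5

x1 has just one choice, so x1 = 7. So x3 can't be 7.
x5 has just one choice, so x5 = 3. Eliminate 3 elsewhere: x2, x3, x6.
So x6 = 5.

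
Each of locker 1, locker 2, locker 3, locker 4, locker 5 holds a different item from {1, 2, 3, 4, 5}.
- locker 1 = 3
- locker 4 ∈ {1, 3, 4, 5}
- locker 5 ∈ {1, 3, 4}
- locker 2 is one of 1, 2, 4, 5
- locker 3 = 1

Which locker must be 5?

locker 4

locker 1 has just one choice, so locker 1 = 3. So locker 4, locker 5 can't be 3.
That leaves locker 3 = 1. Strike 1 from locker 2, locker 4, locker 5.
locker 5 must be 4 (only option left). Remove 4 from locker 2, locker 4.
So 5 goes to locker 4.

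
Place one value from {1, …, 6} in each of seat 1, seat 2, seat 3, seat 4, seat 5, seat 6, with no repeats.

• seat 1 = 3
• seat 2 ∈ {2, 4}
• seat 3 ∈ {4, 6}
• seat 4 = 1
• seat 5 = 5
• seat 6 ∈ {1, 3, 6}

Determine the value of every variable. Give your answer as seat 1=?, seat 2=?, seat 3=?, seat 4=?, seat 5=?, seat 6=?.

seat 1 has just one choice, so seat 1 = 3. Eliminate 3 elsewhere: seat 6.
seat 4 has just one choice, so seat 4 = 1. Strike 1 from seat 6.
seat 5 must be 5 (only option left).
seat 6's domain is down to {6}, so seat 6 = 6. So seat 3 can't be 6.
seat 3 must be 4 (only option left). Remove 4 from seat 2.
seat 2 must be 2 (only option left).

seat 1=3, seat 2=2, seat 3=4, seat 4=1, seat 5=5, seat 6=6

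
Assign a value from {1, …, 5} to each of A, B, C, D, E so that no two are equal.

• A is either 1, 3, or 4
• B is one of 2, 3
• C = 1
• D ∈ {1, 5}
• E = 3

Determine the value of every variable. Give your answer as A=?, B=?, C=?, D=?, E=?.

A=4, B=2, C=1, D=5, E=3

C has just one choice, so C = 1. So A, D can't be 1.
That leaves D = 5.
That leaves E = 3. Remove 3 from A, B.
A must be 4 (only option left).
B's domain is down to {2}, so B = 2.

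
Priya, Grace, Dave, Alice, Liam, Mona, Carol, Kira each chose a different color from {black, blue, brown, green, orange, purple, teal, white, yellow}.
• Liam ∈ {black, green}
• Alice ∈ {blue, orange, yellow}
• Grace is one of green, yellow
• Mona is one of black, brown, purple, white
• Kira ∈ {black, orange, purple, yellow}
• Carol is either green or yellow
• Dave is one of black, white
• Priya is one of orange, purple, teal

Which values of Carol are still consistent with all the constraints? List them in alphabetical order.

green, yellow

The 2 variables Grace and Carol are confined to {green, yellow}, which locks those values in; drop them from Alice, Liam, Kira.
Liam's domain is down to {black}, so Liam = black. Strike black from Dave, Mona, Kira.
Dave's domain is down to {white}, so Dave = white. Strike white from Mona.
No further eliminations apply; Carol can still be any of green, yellow.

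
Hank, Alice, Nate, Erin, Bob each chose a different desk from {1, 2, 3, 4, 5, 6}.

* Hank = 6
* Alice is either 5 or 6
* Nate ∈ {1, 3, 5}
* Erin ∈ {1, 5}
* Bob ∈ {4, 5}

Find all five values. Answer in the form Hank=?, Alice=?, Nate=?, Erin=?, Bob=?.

Hank=6, Alice=5, Nate=3, Erin=1, Bob=4

Hank has just one choice, so Hank = 6. So Alice can't be 6.
Alice must be 5 (only option left). Eliminate 5 elsewhere: Nate, Erin, Bob.
That leaves Erin = 1. So Nate can't be 1.
That leaves Bob = 4.
Nate has just one choice, so Nate = 3.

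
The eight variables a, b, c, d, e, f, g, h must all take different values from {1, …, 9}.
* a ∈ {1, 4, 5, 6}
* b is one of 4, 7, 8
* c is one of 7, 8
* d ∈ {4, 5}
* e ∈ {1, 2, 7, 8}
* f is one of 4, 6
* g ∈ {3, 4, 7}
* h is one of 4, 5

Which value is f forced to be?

6

The 8 variables together cover exactly {1, 2, 3, 4, 5, 6, 7, 8} — 8 values for 8 variables — and 2 appears only in e's list, so e = 2.
Among the 7 still-open variables, 1 fits only a (and all 7 values in {1, 3, 4, 5, 6, 7, 8} must be used), so a = 1.
Among the 6 still-open variables, 3 fits only g (and all 6 values in {3, 4, 5, 6, 7, 8} must be used), so g = 3.
The 5 still-open variables together cover exactly {4, 5, 6, 7, 8} — 5 values for 5 variables — and 6 appears only in f's list, so f = 6.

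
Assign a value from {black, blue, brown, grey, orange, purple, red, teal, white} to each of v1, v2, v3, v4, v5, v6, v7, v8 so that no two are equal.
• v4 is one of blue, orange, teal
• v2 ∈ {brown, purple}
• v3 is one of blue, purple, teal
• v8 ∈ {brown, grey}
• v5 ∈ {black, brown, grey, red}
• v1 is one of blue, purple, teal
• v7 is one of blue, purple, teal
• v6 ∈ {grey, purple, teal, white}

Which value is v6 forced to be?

v1, v3, v7 share exactly the 3 values {blue, purple, teal}; by pigeonhole those values go to them, so strike blue, purple, teal from v2, v4, v6.
v2 must be brown (only option left). Strike brown from v5, v8.
That leaves v4 = orange.
That leaves v8 = grey. Strike grey from v5, v6.
So v6 = white.

white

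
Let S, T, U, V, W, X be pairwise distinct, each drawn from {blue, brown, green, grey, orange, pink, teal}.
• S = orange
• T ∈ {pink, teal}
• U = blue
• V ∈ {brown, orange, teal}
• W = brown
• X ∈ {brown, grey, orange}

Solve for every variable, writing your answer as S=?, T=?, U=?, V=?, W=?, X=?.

S=orange, T=pink, U=blue, V=teal, W=brown, X=grey

S's domain is down to {orange}, so S = orange. Remove orange from V, X.
U must be blue (only option left).
W must be brown (only option left). Remove brown from V, X.
X has just one choice, so X = grey.
V has just one choice, so V = teal. Eliminate teal elsewhere: T.
T must be pink (only option left).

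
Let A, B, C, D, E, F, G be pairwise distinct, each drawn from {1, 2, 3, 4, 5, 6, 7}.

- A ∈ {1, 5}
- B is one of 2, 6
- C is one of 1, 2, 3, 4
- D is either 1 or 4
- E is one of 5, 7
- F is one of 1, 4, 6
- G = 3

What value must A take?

5

G's domain is down to {3}, so G = 3. Eliminate 3 elsewhere: C.
Among the 6 still-open variables, 7 fits only E (and all 6 values in {1, 2, 4, 5, 6, 7} must be used), so E = 7.
Among the 5 still-open variables, 5 fits only A (and all 5 values in {1, 2, 4, 5, 6} must be used), so A = 5.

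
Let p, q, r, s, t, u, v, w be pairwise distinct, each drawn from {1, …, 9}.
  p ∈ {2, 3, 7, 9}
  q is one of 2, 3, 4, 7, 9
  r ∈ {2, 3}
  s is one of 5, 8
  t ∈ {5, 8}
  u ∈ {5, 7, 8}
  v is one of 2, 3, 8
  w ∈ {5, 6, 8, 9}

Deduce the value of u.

7

Among the 8 variables, 4 fits only q (and all 8 values in {2, 3, 4, 5, 6, 7, 8, 9} must be used), so q = 4.
The 7 still-open variables draw from only 7 values {2, 3, 5, 6, 7, 8, 9}, so each is used; only w can be 6, hence w = 6.
The 6 still-open variables together cover exactly {2, 3, 5, 7, 8, 9} — 6 values for 6 variables — and 9 appears only in p's list, so p = 9.
The 5 still-open variables together cover exactly {2, 3, 5, 7, 8} — 5 values for 5 variables — and 7 appears only in u's list, so u = 7.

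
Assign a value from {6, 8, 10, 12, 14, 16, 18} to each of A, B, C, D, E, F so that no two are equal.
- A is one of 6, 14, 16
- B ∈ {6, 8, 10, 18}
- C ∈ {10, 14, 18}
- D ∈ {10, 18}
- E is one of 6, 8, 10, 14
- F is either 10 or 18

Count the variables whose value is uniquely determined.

Among the 6 variables, 16 fits only A (and all 6 values in {6, 8, 10, 14, 16, 18} must be used), so A = 16.
D and F share exactly the 2 values {10, 18}; by pigeonhole those values go to them, so strike 10, 18 from B, C, E.
C has just one choice, so C = 14. Eliminate 14 elsewhere: E.
Determined: A=16, C=14. The other variables each still have more than one consistent value. That makes 2.

2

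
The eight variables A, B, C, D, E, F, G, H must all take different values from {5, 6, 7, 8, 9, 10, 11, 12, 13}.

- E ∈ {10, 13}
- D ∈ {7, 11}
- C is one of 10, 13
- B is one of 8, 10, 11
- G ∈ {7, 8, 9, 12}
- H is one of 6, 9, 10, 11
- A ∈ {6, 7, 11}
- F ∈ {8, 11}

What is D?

The 8 variables draw from only 8 values {6, 7, 8, 9, 10, 11, 12, 13}, so each is used; only G can be 12, hence G = 12.
The 7 still-open variables draw from only 7 values {6, 7, 8, 9, 10, 11, 13}, so each is used; only H can be 9, hence H = 9.
The 6 still-open variables together cover exactly {6, 7, 8, 10, 11, 13} — 6 values for 6 variables — and 6 appears only in A's list, so A = 6.
The 5 still-open variables draw from only 5 values {7, 8, 10, 11, 13}, so each is used; only D can be 7, hence D = 7.

7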